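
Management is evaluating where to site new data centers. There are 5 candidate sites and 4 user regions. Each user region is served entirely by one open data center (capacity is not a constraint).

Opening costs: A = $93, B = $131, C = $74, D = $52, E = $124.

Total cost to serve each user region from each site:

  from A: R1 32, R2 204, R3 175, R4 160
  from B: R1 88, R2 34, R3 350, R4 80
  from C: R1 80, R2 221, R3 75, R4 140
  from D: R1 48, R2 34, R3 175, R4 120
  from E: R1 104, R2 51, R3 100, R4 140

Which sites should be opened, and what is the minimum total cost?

For any fixed open set, each user region goes to its cheapest open site; total = fixed + service.
{C, D}: R1→D 48, R2→D 34, R3→C 75, R4→D 120. Service 277; fixed 126; total 403.
{D}: service 377 + fixed 52 = 429
{B, C}: service 269 + fixed 205 = 474
{A, B, C, D, E}: service 221 + fixed 474 = 695
No other subset beats 403.

Open C and D; minimum total cost 403.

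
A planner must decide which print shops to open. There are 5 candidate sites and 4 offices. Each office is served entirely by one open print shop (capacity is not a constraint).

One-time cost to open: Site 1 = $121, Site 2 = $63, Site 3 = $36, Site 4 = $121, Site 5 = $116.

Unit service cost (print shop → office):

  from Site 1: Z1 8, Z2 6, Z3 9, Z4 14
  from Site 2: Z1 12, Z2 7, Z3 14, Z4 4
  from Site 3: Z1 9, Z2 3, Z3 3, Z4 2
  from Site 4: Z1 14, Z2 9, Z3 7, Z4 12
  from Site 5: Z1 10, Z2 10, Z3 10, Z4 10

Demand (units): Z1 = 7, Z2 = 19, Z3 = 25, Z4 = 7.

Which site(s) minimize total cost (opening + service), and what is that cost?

Open Site 3 only; minimum total cost 245.

For any fixed open set, each office goes to its cheapest open site; total = fixed + service.
{Site 3}: Z1→Site 3 9·7=63, Z2→Site 3 3·19=57, Z3→Site 3 3·25=75, Z4→Site 3 2·7=14. Service 209; fixed 36; total 245.
{Site 2, Site 3}: Z1→Site 3 9·7=63, Z2→Site 3 3·19=57, Z3→Site 3 3·25=75, Z4→Site 3 2·7=14. Service 209; fixed 99; total 308.
{Site 1, Site 3}: service 202 + fixed 157 = 359
{Site 1, Site 2, Site 3, Site 4, Site 5}: Z1→Site 1 8·7=56, Z2→Site 3 3·19=57, Z3→Site 3 3·25=75, Z4→Site 3 2·7=14. Service 202; fixed 457; total 659.
No other subset beats 245.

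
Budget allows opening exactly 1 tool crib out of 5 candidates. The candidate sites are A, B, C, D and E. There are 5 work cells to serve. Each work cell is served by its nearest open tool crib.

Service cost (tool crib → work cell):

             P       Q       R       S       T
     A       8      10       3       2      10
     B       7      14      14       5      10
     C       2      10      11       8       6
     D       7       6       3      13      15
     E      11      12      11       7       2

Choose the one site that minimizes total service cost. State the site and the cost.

Choose A only; total service cost 33.

With exactly 1 open, each work cell uses its cheapest among the chosen.
{A}: P→A 8, Q→A 10, R→A 3, S→A 2, T→A 10. Service cost 33.
{C}: service cost 37
{E}: service cost 43
Among all 5 size-1 choices, {A} is lowest.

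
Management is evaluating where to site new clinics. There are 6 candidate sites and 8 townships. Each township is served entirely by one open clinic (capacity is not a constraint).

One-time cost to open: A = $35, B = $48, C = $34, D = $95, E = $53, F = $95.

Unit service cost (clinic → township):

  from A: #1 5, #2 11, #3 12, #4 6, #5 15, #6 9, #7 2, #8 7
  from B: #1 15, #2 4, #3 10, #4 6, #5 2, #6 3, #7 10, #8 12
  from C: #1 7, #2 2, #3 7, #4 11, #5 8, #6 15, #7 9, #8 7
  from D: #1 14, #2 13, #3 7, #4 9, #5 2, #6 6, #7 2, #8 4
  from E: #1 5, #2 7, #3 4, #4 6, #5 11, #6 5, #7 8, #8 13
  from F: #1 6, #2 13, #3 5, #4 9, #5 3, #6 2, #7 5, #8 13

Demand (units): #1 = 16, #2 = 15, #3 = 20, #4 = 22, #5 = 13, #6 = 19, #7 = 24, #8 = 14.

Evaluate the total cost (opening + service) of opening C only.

Total cost: 1261

Each township is assigned to its cheapest site among the open ones.
{C}: #1→C 7·16=112, #2→C 2·15=30, #3→C 7·20=140, #4→C 11·22=242, #5→C 8·13=104, #6→C 15·19=285, #7→C 9·24=216, #8→C 7·14=98. Service 1227; fixed 34; total 1261.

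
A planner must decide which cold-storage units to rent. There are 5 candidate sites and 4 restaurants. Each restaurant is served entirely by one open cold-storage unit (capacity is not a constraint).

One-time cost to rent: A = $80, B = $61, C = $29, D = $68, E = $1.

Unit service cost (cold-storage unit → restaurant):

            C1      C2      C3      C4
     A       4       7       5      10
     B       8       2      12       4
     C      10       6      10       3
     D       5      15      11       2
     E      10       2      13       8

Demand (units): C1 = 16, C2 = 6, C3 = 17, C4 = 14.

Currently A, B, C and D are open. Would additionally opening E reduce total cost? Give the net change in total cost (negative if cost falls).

Current service cost with {A, B, C, D}: 189.
Adding E: each restaurant re-picks its cheapest; new service cost 189, saving 0.
Extra fixed cost: 1. Net change = 1 − 0 = 1.
(Totals: 427 → 428.)

No — net change +1 (cost rises by 1).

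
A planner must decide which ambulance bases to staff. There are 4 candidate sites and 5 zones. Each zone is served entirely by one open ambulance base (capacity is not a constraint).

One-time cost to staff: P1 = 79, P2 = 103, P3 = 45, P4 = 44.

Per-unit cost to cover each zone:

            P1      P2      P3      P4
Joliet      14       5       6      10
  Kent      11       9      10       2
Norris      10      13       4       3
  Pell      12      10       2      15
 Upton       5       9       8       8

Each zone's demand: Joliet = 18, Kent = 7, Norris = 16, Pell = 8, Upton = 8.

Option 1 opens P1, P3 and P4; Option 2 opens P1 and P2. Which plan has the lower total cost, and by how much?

Option 1 is cheaper by 221.

Option 1: {P1, P3, P4}: Joliet→P3 6·18=108, Kent→P4 2·7=14, Norris→P4 3·16=48, Pell→P3 2·8=16, Upton→P1 5·8=40. Service 226; fixed 168; total 394.
Option 2: {P1, P2}: Joliet→P2 5·18=90, Kent→P2 9·7=63, Norris→P1 10·16=160, Pell→P2 10·8=80, Upton→P1 5·8=40. Service 433; fixed 182; total 615.
Difference: |394 − 615| = 221.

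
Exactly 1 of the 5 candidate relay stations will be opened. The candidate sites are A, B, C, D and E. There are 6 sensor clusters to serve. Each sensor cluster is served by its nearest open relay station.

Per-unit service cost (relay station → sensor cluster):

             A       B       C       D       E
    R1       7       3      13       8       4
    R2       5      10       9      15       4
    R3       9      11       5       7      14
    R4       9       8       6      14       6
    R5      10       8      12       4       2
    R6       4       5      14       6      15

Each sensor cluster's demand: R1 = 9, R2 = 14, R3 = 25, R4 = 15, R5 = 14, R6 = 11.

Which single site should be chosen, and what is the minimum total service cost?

Choose A only; total service cost 677.

With exactly 1 open, each sensor cluster uses its cheapest among the chosen.
{A}: R1→A 7·9=63, R2→A 5·14=70, R3→A 9·25=225, R4→A 9·15=135, R5→A 10·14=140, R6→A 4·11=44. Service cost 677.
{E}: service cost 725
{B}: service cost 729
Among all 5 size-1 choices, {A} is lowest.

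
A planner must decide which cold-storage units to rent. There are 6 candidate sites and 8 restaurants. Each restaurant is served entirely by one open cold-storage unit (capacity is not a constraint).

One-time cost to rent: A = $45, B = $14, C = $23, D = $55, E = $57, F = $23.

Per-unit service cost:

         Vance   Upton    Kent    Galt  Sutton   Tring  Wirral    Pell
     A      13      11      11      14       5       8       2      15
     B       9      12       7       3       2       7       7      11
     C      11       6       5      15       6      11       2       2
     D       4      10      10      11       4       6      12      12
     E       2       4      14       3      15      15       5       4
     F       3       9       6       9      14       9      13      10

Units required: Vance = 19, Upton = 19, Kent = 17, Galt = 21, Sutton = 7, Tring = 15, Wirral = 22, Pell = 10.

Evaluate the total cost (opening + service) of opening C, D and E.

Total cost: 579

Each restaurant is assigned to its cheapest site among the open ones.
{C, D, E}: Vance→E 2·19=38, Upton→E 4·19=76, Kent→C 5·17=85, Galt→E 3·21=63, Sutton→D 4·7=28, Tring→D 6·15=90, Wirral→C 2·22=44, Pell→C 2·10=20. Service 444; fixed 135; total 579.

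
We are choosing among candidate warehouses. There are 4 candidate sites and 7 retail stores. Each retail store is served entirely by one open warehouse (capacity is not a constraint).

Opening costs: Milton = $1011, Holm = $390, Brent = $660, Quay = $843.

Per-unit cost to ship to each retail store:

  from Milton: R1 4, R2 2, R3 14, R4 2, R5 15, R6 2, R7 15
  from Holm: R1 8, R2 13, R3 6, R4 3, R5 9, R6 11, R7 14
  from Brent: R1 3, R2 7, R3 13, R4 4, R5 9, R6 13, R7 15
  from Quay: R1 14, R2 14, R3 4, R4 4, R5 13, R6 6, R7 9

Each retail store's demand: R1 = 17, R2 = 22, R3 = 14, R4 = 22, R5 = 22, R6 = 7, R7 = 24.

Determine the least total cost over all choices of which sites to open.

Minimum total cost: 1573

For any fixed open set, each retail store goes to its cheapest open site; total = fixed + service.
{Holm}: R1→Holm 8·17=136, R2→Holm 13·22=286, R3→Holm 6·14=84, R4→Holm 3·22=66, R5→Holm 9·22=198, R6→Holm 11·7=77, R7→Holm 14·24=336. Service 1183; fixed 390; total 1573.
{Brent}: R1→Brent 3·17=51, R2→Brent 7·22=154, R3→Brent 13·14=182, R4→Brent 4·22=88, R5→Brent 9·22=198, R6→Brent 13·7=91, R7→Brent 15·24=360. Service 1124; fixed 660; total 1784.
{Holm, Brent}: service 966 + fixed 1050 = 2016
{Milton, Holm, Brent, Quay}: service 623 + fixed 2904 = 3527
No other subset beats 1573.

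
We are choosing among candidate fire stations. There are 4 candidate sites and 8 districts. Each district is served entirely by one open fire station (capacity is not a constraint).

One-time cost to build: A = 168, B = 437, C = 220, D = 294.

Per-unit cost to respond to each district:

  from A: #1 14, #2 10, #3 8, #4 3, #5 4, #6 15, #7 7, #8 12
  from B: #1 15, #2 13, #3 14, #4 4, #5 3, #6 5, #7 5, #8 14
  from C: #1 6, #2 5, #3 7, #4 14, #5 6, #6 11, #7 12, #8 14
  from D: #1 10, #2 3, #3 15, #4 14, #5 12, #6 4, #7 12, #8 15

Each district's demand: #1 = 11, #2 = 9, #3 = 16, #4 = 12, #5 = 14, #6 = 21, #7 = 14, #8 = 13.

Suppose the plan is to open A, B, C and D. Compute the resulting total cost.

Each district is assigned to its cheapest site among the open ones.
{A, B, C, D}: #1→C 6·11=66, #2→D 3·9=27, #3→C 7·16=112, #4→A 3·12=36, #5→B 3·14=42, #6→D 4·21=84, #7→B 5·14=70, #8→A 12·13=156. Service 593; fixed 1119; total 1712.

Total cost: 1712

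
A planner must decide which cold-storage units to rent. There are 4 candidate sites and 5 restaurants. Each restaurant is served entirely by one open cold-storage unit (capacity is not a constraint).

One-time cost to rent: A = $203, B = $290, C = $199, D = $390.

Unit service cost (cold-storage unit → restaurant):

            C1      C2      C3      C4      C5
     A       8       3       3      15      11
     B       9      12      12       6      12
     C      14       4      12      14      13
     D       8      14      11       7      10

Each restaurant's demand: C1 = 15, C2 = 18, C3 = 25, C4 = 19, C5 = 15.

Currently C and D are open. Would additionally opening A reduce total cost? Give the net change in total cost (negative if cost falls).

Current service cost with {C, D}: 750.
Adding A: each restaurant re-picks its cheapest; new service cost 532, saving 218.
Extra fixed cost: 203. Net change = 203 − 218 = -15.
(Totals: 1339 → 1324.)

Yes — net change −15 (cost falls by 15).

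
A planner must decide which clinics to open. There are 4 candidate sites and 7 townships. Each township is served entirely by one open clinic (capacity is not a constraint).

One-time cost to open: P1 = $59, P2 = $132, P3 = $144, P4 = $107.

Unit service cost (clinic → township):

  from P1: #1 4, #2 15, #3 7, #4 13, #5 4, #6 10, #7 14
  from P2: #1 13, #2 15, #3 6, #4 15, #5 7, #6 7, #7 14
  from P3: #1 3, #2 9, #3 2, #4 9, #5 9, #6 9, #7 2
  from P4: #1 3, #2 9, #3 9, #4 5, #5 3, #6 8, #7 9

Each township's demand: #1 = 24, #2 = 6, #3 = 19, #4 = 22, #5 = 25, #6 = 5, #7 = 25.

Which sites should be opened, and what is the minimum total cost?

For any fixed open set, each township goes to its cheapest open site; total = fixed + service.
{P3, P4}: #1→P3 3·24=72, #2→P3 9·6=54, #3→P3 2·19=38, #4→P4 5·22=110, #5→P4 3·25=75, #6→P4 8·5=40, #7→P3 2·25=50. Service 439; fixed 251; total 690.
{P1, P3, P4}: #1→P3 3·24=72, #2→P3 9·6=54, #3→P3 2·19=38, #4→P4 5·22=110, #5→P4 3·25=75, #6→P4 8·5=40, #7→P3 2·25=50. Service 439; fixed 310; total 749.
{P1, P3}: service 557 + fixed 203 = 760
{P1, P2, P3, P4}: #1→P3 3·24=72, #2→P3 9·6=54, #3→P3 2·19=38, #4→P4 5·22=110, #5→P4 3·25=75, #6→P2 7·5=35, #7→P3 2·25=50. Service 434; fixed 442; total 876.
(All 15 nonempty subsets were checked; P3 and P4 is lowest.)

Open P3 and P4; minimum total cost 690.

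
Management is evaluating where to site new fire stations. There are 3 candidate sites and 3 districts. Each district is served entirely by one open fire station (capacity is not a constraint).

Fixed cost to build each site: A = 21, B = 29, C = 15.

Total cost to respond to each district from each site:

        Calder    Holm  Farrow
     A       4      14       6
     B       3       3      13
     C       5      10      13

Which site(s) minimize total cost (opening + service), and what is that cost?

Open C only; minimum total cost 43.

For any fixed open set, each district goes to its cheapest open site; total = fixed + service.
{C}: Calder→C 5, Holm→C 10, Farrow→C 13. Service 28; fixed 15; total 43.
{A}: service 24 + fixed 21 = 45
{B}: service 19 + fixed 29 = 48
{A, B, C}: service 12 + fixed 65 = 77
No other subset beats 43.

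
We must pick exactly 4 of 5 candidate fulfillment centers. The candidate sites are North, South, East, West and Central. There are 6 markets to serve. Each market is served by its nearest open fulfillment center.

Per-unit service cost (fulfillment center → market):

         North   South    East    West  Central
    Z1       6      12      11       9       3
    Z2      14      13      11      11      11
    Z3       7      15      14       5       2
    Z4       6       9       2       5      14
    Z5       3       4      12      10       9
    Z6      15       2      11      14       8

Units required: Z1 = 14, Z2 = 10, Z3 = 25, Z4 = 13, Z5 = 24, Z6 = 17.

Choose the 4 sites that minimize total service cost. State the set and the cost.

With exactly 4 open, each market uses its cheapest among the chosen.
{North, South, East, Central}: Z1→Central 3·14=42, Z2→East 11·10=110, Z3→Central 2·25=50, Z4→East 2·13=26, Z5→North 3·24=72, Z6→South 2·17=34. Service cost 334.
{South, East, West, Central}: service cost 358
{North, South, West, Central}: service cost 373
Among all 5 size-4 choices, {North, South, East, Central} is lowest.

Choose North, South, East and Central; total service cost 334.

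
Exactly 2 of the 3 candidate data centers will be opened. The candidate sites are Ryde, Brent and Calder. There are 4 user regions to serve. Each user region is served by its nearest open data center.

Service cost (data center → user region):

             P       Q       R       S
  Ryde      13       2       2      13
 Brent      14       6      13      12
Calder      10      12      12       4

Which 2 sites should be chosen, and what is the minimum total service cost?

Choose Ryde and Calder; total service cost 18.

With exactly 2 open, each user region uses its cheapest among the chosen.
{Ryde, Calder}: P→Calder 10, Q→Ryde 2, R→Ryde 2, S→Calder 4. Service cost 18.
{Ryde, Brent}: service cost 29
{Brent, Calder}: service cost 32
Among all 3 size-2 choices, {Ryde, Calder} is lowest.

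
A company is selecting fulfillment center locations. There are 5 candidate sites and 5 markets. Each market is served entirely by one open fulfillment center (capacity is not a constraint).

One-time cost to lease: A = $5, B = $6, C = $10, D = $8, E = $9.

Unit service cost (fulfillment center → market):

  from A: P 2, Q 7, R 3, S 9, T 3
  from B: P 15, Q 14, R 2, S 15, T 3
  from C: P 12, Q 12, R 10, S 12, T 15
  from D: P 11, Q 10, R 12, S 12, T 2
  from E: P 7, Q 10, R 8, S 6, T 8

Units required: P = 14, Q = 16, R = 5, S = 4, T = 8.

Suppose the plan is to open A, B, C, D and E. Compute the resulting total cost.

Each market is assigned to its cheapest site among the open ones.
{A, B, C, D, E}: P→A 2·14=28, Q→A 7·16=112, R→B 2·5=10, S→E 6·4=24, T→D 2·8=16. Service 190; fixed 38; total 228.

Total cost: 228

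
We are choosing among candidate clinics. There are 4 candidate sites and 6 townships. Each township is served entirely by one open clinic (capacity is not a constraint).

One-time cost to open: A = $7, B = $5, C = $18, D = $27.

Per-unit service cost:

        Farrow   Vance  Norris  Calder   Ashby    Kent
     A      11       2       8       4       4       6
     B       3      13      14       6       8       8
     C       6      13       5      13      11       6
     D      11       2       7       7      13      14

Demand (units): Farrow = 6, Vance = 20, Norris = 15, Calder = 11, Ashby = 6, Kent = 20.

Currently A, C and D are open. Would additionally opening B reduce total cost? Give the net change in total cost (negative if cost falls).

Current service cost with {A, C, D}: 339.
Adding B: each township re-picks its cheapest; new service cost 321, saving 18.
Extra fixed cost: 5. Net change = 5 − 18 = -13.
(Totals: 391 → 378.)

Yes — net change −13 (cost falls by 13).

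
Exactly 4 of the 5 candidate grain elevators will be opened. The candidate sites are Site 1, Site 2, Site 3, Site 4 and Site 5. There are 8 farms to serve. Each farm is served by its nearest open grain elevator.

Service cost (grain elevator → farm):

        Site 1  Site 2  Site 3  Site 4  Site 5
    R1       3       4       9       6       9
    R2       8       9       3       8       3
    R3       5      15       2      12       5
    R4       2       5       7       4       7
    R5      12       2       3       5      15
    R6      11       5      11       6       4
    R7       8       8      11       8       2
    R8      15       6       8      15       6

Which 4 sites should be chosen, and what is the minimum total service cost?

With exactly 4 open, each farm uses its cheapest among the chosen.
{Site 1, Site 2, Site 3, Site 5}: R1→Site 1 3, R2→Site 3 3, R3→Site 3 2, R4→Site 1 2, R5→Site 2 2, R6→Site 5 4, R7→Site 5 2, R8→Site 2 6. Service cost 24.
{Site 1, Site 3, Site 4, Site 5}: service cost 25
{Site 1, Site 2, Site 4, Site 5}: service cost 27
Among all 5 size-4 choices, {Site 1, Site 2, Site 3, Site 5} is lowest.

Choose Site 1, Site 2, Site 3 and Site 5; total service cost 24.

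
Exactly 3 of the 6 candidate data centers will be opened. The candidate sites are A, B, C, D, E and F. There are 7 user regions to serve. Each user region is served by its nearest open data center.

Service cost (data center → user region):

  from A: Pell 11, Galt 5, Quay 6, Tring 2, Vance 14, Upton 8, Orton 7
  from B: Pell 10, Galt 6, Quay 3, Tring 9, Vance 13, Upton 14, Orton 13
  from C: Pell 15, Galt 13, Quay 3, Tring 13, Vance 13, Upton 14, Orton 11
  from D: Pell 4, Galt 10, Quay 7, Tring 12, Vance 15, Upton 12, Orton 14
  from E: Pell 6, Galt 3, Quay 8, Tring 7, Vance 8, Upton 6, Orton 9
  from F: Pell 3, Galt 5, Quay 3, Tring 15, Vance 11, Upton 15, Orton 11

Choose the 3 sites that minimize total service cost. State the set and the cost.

With exactly 3 open, each user region uses its cheapest among the chosen.
{A, E, F}: Pell→F 3, Galt→E 3, Quay→F 3, Tring→A 2, Vance→E 8, Upton→E 6, Orton→A 7. Service cost 32.
{A, B, E}: service cost 35
{A, C, E}: service cost 35
Among all 20 size-3 choices, {A, E, F} is lowest.

Choose A, E and F; total service cost 32.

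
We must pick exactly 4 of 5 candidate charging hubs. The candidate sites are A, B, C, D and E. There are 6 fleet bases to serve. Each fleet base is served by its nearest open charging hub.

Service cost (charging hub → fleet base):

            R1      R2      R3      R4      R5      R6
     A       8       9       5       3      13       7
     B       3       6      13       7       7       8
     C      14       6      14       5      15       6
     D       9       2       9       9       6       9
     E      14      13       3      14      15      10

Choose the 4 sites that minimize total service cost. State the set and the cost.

With exactly 4 open, each fleet base uses its cheapest among the chosen.
{A, B, D, E}: R1→B 3, R2→D 2, R3→E 3, R4→A 3, R5→D 6, R6→A 7. Service cost 24.
{A, B, C, D}: service cost 25
{B, C, D, E}: service cost 25
Among all 5 size-4 choices, {A, B, D, E} is lowest.

Choose A, B, D and E; total service cost 24.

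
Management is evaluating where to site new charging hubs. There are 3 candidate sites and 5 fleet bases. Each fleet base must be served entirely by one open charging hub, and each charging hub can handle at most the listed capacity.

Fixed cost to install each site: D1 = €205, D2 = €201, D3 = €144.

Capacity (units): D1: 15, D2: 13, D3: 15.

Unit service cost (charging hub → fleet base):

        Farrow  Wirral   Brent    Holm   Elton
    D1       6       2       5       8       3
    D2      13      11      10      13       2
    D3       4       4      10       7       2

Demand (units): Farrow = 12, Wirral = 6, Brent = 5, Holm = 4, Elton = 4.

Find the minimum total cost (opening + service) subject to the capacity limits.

Open {D1, D2, D3}: Farrow→D3 4·12=48, Wirral→D1 2·6=12, Brent→D1 5·5=25, Holm→D1 8·4=32, Elton→D2 2·4=8.
Loads: D1 carries 15/15, D2 carries 4/13, D3 carries 12/15. Service 125; fixed 550; total 675.
Next best feasible plan costs 695.

Minimum total cost: 675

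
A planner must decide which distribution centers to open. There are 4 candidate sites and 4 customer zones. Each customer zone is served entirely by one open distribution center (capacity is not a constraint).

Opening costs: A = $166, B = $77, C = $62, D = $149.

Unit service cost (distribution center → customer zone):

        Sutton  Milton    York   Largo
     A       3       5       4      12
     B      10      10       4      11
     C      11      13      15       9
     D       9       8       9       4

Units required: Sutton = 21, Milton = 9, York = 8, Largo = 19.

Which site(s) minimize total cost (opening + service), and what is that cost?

For any fixed open set, each customer zone goes to its cheapest open site; total = fixed + service.
{A, D}: Sutton→A 3·21=63, Milton→A 5·9=45, York→A 4·8=32, Largo→D 4·19=76. Service 216; fixed 315; total 531.
{A}: service 368 + fixed 166 = 534
{A, C}: service 311 + fixed 228 = 539
{A, B, C, D}: service 216 + fixed 454 = 670
(All 15 nonempty subsets were checked; A and D is lowest.)

Open A and D; minimum total cost 531.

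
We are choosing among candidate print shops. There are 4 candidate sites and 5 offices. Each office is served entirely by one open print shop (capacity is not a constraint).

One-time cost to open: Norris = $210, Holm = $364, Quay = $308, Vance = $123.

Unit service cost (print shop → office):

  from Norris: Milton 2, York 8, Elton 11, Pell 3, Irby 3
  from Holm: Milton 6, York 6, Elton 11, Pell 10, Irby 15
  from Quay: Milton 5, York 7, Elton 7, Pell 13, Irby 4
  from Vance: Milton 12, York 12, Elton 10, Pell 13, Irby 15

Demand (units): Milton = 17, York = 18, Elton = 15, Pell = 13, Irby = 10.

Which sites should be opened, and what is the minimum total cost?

Open Norris only; minimum total cost 622.

For any fixed open set, each office goes to its cheapest open site; total = fixed + service.
{Norris}: Milton→Norris 2·17=34, York→Norris 8·18=144, Elton→Norris 11·15=165, Pell→Norris 3·13=39, Irby→Norris 3·10=30. Service 412; fixed 210; total 622.
{Norris, Vance}: service 397 + fixed 333 = 730
{Quay}: Milton→Quay 5·17=85, York→Quay 7·18=126, Elton→Quay 7·15=105, Pell→Quay 13·13=169, Irby→Quay 4·10=40. Service 525; fixed 308; total 833.
{Norris, Holm, Quay, Vance}: service 316 + fixed 1005 = 1321
No other subset beats 622.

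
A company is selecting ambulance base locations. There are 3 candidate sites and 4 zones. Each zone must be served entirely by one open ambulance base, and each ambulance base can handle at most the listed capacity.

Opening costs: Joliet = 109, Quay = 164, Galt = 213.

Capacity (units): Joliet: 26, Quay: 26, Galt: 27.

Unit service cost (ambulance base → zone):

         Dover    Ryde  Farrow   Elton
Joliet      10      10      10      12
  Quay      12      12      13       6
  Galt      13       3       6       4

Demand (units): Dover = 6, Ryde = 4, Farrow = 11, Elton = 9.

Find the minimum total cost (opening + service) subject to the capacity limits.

Open {Joliet, Galt}: Dover→Joliet 10·6=60, Ryde→Galt 3·4=12, Farrow→Galt 6·11=66, Elton→Galt 4·9=36.
Loads: Joliet carries 6/26, Galt carries 24/27. Service 174; fixed 322; total 496.
Next best feasible plan costs 524.

Minimum total cost: 496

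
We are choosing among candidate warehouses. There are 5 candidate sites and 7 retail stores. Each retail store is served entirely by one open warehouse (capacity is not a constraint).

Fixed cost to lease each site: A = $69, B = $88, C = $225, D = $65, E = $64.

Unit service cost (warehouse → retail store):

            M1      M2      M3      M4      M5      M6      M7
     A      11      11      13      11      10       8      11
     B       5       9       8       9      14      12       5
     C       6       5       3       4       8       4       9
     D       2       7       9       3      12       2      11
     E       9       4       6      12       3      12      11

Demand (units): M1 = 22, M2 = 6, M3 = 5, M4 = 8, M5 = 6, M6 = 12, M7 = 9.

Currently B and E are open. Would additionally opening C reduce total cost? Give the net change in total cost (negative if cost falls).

Current service cost with {B, E}: 443.
Adding C: each retail store re-picks its cheapest; new service cost 292, saving 151.
Extra fixed cost: 225. Net change = 225 − 151 = 74.
(Totals: 595 → 669.)

No — net change +74 (cost rises by 74).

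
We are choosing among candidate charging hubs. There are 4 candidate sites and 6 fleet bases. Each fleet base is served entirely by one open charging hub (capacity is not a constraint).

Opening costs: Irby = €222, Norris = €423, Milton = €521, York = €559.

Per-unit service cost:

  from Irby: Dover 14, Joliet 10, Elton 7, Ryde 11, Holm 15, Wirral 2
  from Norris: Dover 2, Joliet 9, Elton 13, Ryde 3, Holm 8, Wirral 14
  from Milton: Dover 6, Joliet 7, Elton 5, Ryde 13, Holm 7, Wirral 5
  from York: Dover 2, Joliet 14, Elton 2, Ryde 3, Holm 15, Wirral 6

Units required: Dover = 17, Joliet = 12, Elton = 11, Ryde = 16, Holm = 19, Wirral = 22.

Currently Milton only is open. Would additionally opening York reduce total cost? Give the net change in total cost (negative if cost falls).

Current service cost with {Milton}: 692.
Adding York: each fleet base re-picks its cheapest; new service cost 431, saving 261.
Extra fixed cost: 559. Net change = 559 − 261 = 298.
(Totals: 1213 → 1511.)

No — net change +298 (cost rises by 298).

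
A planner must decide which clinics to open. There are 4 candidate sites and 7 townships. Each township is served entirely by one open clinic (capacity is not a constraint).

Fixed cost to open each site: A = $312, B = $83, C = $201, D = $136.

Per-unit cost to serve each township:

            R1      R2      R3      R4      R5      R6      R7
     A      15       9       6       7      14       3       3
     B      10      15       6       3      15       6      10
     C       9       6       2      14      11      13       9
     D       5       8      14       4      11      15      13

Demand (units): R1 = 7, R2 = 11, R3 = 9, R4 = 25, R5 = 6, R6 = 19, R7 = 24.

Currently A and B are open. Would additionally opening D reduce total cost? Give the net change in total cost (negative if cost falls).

Current service cost with {A, B}: 511.
Adding D: each township re-picks its cheapest; new service cost 447, saving 64.
Extra fixed cost: 136. Net change = 136 − 64 = 72.
(Totals: 906 → 978.)

No — net change +72 (cost rises by 72).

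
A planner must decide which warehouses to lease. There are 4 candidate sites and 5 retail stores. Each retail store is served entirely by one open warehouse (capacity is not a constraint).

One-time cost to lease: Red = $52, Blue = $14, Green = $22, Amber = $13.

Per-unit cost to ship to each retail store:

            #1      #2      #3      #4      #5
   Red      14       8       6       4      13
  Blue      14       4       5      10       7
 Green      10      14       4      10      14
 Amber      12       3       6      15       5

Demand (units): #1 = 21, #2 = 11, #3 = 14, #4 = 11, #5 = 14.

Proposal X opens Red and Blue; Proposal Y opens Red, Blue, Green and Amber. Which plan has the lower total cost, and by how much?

Proposal X: {Red, Blue}: #1→Red 14·21=294, #2→Blue 4·11=44, #3→Blue 5·14=70, #4→Red 4·11=44, #5→Blue 7·14=98. Service 550; fixed 66; total 616.
Proposal Y: {Red, Blue, Green, Amber}: #1→Green 10·21=210, #2→Amber 3·11=33, #3→Green 4·14=56, #4→Red 4·11=44, #5→Amber 5·14=70. Service 413; fixed 101; total 514.
Difference: |616 − 514| = 102.

Proposal Y is cheaper by 102.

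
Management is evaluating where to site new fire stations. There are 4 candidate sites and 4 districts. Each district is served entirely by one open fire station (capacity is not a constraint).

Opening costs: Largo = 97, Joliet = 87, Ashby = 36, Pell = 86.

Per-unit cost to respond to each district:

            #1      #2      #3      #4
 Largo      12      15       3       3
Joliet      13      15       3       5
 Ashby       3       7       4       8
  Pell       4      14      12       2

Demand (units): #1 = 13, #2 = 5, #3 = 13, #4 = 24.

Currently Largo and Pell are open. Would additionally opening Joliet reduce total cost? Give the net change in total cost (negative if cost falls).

Current service cost with {Largo, Pell}: 209.
Adding Joliet: each district re-picks its cheapest; new service cost 209, saving 0.
Extra fixed cost: 87. Net change = 87 − 0 = 87.
(Totals: 392 → 479.)

No — net change +87 (cost rises by 87).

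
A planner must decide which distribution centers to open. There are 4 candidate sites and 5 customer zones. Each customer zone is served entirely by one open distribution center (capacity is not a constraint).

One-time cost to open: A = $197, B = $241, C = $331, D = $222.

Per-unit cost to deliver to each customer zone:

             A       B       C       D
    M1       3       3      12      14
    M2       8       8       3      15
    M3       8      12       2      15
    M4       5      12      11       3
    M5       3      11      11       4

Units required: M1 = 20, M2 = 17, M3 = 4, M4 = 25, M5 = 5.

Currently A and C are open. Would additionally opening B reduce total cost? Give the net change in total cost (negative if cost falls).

Current service cost with {A, C}: 259.
Adding B: each customer zone re-picks its cheapest; new service cost 259, saving 0.
Extra fixed cost: 241. Net change = 241 − 0 = 241.
(Totals: 787 → 1028.)

No — net change +241 (cost rises by 241).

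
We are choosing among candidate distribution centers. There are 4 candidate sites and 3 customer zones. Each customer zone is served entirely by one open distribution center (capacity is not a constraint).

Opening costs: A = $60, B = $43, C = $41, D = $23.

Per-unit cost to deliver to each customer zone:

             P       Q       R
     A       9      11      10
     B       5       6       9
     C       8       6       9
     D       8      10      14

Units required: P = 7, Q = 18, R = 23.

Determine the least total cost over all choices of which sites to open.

For any fixed open set, each customer zone goes to its cheapest open site; total = fixed + service.
{B}: P→B 5·7=35, Q→B 6·18=108, R→B 9·23=207. Service 350; fixed 43; total 393.
{C}: service 371 + fixed 41 = 412
{B, D}: service 350 + fixed 66 = 416
{A, B, C, D}: service 350 + fixed 167 = 517
No other subset beats 393.

Minimum total cost: 393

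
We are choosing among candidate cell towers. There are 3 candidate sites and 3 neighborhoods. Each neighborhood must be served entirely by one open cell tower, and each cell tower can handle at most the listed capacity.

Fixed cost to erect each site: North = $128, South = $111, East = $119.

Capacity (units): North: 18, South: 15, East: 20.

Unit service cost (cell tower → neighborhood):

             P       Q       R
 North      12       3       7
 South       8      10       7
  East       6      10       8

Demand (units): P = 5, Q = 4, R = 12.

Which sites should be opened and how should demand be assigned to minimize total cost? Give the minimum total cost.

Open {North, East}: P→East 6·5=30, Q→North 3·4=12, R→North 7·12=84.
Loads: North carries 16/18, East carries 5/20. Service 126; fixed 247; total 373.
Next best feasible plan costs 375.

Minimum total cost: 373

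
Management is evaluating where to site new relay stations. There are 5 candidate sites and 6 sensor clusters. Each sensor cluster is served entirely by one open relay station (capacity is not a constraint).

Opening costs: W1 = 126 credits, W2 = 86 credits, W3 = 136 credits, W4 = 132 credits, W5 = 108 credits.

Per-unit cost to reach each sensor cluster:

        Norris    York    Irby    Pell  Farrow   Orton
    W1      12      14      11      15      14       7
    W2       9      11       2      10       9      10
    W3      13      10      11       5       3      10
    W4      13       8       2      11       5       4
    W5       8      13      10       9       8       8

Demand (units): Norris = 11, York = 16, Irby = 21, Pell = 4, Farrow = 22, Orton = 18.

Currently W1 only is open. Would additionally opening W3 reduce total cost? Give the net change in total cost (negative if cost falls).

Yes — net change −210 (cost falls by 210).

Current service cost with {W1}: 1081.
Adding W3: each sensor cluster re-picks its cheapest; new service cost 735, saving 346.
Extra fixed cost: 136. Net change = 136 − 346 = -210.
(Totals: 1207 → 997.)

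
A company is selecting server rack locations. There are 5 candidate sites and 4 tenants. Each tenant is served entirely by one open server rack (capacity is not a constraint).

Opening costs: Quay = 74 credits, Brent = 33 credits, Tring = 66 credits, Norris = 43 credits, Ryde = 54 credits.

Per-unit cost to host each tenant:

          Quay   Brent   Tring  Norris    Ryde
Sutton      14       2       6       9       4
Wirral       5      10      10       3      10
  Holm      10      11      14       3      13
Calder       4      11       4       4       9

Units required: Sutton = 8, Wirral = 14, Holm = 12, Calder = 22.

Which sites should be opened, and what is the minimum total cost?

For any fixed open set, each tenant goes to its cheapest open site; total = fixed + service.
{Brent, Norris}: Sutton→Brent 2·8=16, Wirral→Norris 3·14=42, Holm→Norris 3·12=36, Calder→Norris 4·22=88. Service 182; fixed 76; total 258.
{Norris}: service 238 + fixed 43 = 281
{Norris, Ryde}: Sutton→Ryde 4·8=32, Wirral→Norris 3·14=42, Holm→Norris 3·12=36, Calder→Norris 4·22=88. Service 198; fixed 97; total 295.
{Quay, Brent, Tring, Norris, Ryde}: service 182 + fixed 270 = 452
No other subset beats 258.

Open Brent and Norris; minimum total cost 258.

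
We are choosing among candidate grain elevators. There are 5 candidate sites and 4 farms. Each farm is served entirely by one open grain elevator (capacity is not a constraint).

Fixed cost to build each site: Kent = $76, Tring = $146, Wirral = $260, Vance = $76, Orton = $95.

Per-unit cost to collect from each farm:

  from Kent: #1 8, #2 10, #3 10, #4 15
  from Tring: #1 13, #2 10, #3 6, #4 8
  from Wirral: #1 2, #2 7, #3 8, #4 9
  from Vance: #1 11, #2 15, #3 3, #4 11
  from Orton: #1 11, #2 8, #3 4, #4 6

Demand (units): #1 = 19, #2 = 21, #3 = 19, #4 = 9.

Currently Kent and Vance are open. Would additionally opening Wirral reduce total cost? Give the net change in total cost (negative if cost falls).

No — net change +65 (cost rises by 65).

Current service cost with {Kent, Vance}: 518.
Adding Wirral: each farm re-picks its cheapest; new service cost 323, saving 195.
Extra fixed cost: 260. Net change = 260 − 195 = 65.
(Totals: 670 → 735.)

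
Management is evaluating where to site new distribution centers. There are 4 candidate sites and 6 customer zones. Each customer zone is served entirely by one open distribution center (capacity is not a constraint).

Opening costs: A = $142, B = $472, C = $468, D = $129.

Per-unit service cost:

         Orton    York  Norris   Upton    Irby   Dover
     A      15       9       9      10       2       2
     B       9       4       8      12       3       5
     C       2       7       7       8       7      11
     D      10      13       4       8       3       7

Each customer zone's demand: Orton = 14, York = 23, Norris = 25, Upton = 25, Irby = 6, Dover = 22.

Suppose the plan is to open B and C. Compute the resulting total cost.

Each customer zone is assigned to its cheapest site among the open ones.
{B, C}: Orton→C 2·14=28, York→B 4·23=92, Norris→C 7·25=175, Upton→C 8·25=200, Irby→B 3·6=18, Dover→B 5·22=110. Service 623; fixed 940; total 1563.

Total cost: 1563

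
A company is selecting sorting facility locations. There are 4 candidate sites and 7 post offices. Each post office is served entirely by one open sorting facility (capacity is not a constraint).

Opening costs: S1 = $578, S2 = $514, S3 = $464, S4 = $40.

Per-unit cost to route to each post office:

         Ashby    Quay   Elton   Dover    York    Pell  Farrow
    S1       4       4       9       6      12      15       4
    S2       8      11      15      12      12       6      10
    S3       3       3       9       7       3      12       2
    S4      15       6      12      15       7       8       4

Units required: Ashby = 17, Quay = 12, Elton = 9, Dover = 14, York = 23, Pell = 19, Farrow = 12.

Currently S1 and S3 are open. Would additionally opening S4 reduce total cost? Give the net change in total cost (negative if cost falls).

Current service cost with {S1, S3}: 573.
Adding S4: each post office re-picks its cheapest; new service cost 497, saving 76.
Extra fixed cost: 40. Net change = 40 − 76 = -36.
(Totals: 1615 → 1579.)

Yes — net change −36 (cost falls by 36).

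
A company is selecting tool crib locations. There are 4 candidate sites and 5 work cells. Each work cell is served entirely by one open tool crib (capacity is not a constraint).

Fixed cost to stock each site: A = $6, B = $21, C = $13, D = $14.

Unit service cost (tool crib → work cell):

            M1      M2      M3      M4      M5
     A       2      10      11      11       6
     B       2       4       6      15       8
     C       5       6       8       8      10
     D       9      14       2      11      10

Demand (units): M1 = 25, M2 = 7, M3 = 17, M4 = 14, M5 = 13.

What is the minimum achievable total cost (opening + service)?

Minimum total cost: 349

For any fixed open set, each work cell goes to its cheapest open site; total = fixed + service.
{A, C, D}: M1→A 2·25=50, M2→C 6·7=42, M3→D 2·17=34, M4→C 8·14=112, M5→A 6·13=78. Service 316; fixed 33; total 349.
{A, B, C, D}: service 302 + fixed 54 = 356
{B, C, D}: service 328 + fixed 48 = 376
{A}: M1→A 2·25=50, M2→A 10·7=70, M3→A 11·17=187, M4→A 11·14=154, M5→A 6·13=78. Service 539; fixed 6; total 545.
No other subset beats 349.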